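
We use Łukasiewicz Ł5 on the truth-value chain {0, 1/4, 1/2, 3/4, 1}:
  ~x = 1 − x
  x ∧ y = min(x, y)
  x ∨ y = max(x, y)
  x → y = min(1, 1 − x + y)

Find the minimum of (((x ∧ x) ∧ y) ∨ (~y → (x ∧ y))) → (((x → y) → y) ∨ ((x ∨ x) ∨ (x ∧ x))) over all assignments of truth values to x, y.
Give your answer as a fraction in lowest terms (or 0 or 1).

1/2

Take x = 1/2, y = 1/2:
x ∧ x = 1/2 ∧ 1/2 = 1/2
(x ∧ x) ∧ y = 1/2 ∧ 1/2 = 1/2
~y = ~1/2 = 1/2
x ∧ y = 1/2 ∧ 1/2 = 1/2
~y → (x ∧ y) = 1/2 → 1/2 = 1
((x ∧ x) ∧ y) ∨ (~y → (x ∧ y)) = 1/2 ∨ 1 = 1
x → y = 1/2 → 1/2 = 1
(x → y) → y = 1 → 1/2 = 1/2
x ∨ x = 1/2 ∨ 1/2 = 1/2
x ∧ x = 1/2 ∧ 1/2 = 1/2
(x ∨ x) ∨ (x ∧ x) = 1/2 ∨ 1/2 = 1/2
((x → y) → y) ∨ ((x ∨ x) ∨ (x ∧ x)) = 1/2 ∨ 1/2 = 1/2
(((x ∧ x) ∧ y) ∨ (~y → (x ∧ y))) → (((x → y) → y) ∨ ((x ∨ x) ∨ (x ∧ x))) = 1 → 1/2 = 1/2
No assignment yields a value below 1/2, so this is the minimum.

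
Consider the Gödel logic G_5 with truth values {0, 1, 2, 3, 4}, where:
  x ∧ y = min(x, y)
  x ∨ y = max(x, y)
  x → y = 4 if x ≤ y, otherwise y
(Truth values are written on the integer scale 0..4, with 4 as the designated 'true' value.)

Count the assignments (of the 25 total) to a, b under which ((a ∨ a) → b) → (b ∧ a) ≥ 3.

13

value 4: 11 assignments (counts)
value 3: 2 assignments (counts)
value 2: 3 assignments
value 1: 4 assignments
value 0: 5 assignments
So 13 of the 25 assignments meet the threshold.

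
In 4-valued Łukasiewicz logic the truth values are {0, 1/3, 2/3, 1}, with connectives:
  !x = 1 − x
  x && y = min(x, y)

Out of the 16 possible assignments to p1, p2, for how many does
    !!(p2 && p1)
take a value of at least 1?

p1 = 0, p2 = 0 ↦ 0  <
p1 = 0, p2 = 1/3 ↦ 0  <
p1 = 0, p2 = 2/3 ↦ 0  <
p1 = 0, p2 = 1 ↦ 0  <
p1 = 1/3, p2 = 0 ↦ 0  <
p1 = 1/3, p2 = 1/3 ↦ 1/3  <
p1 = 1/3, p2 = 2/3 ↦ 1/3  <
p1 = 1/3, p2 = 1 ↦ 1/3  <
p1 = 2/3, p2 = 0 ↦ 0  <
p1 = 2/3, p2 = 1/3 ↦ 1/3  <
p1 = 2/3, p2 = 2/3 ↦ 2/3  <
p1 = 2/3, p2 = 1 ↦ 2/3  <
p1 = 1, p2 = 0 ↦ 0  <
p1 = 1, p2 = 1/3 ↦ 1/3  <
p1 = 1, p2 = 2/3 ↦ 2/3  <
p1 = 1, p2 = 1 ↦ 1  ≥
So 1 of the 16 assignments meets the threshold.

1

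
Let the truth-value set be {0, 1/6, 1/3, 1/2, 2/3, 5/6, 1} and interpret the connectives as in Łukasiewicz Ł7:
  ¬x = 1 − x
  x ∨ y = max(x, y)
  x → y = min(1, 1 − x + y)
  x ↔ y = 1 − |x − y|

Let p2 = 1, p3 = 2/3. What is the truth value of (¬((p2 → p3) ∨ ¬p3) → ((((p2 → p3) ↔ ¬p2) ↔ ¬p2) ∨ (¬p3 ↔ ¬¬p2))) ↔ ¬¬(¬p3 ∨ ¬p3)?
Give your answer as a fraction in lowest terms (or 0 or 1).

p2 → p3 = 1 → 2/3 = 2/3
¬p3 = ¬2/3 = 1/3
(p2 → p3) ∨ ¬p3 = 2/3 ∨ 1/3 = 2/3
¬((p2 → p3) ∨ ¬p3) = ¬2/3 = 1/3
p2 → p3 = 1 → 2/3 = 2/3
¬p2 = ¬1 = 0
(p2 → p3) ↔ ¬p2 = 2/3 ↔ 0 = 1/3
¬p2 = ¬1 = 0
((p2 → p3) ↔ ¬p2) ↔ ¬p2 = 1/3 ↔ 0 = 2/3
¬p3 = ¬2/3 = 1/3
¬p2 = ¬1 = 0
¬¬p2 = ¬0 = 1
¬p3 ↔ ¬¬p2 = 1/3 ↔ 1 = 1/3
(((p2 → p3) ↔ ¬p2) ↔ ¬p2) ∨ (¬p3 ↔ ¬¬p2) = 2/3 ∨ 1/3 = 2/3
¬((p2 → p3) ∨ ¬p3) → ((((p2 → p3) ↔ ¬p2) ↔ ¬p2) ∨ (¬p3 ↔ ¬¬p2)) = 1/3 → 2/3 = 1
¬p3 = ¬2/3 = 1/3
¬p3 = ¬2/3 = 1/3
¬p3 ∨ ¬p3 = 1/3 ∨ 1/3 = 1/3
¬(¬p3 ∨ ¬p3) = ¬1/3 = 2/3
¬¬(¬p3 ∨ ¬p3) = ¬2/3 = 1/3
(¬((p2 → p3) ∨ ¬p3) → ((((p2 → p3) ↔ ¬p2) ↔ ¬p2) ∨ (¬p3 ↔ ¬¬p2))) ↔ ¬¬(¬p3 ∨ ¬p3) = 1 ↔ 1/3 = 1/3

1/3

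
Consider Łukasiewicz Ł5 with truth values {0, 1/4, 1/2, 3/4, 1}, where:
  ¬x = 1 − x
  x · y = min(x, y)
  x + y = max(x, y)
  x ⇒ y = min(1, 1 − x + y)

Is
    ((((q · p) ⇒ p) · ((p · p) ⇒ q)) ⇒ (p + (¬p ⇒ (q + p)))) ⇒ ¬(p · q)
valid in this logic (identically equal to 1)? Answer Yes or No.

Counterexample: take p = 1/4, q = 3/4.
q · p = 3/4 · 1/4 = 1/4
(q · p) ⇒ p = 1/4 ⇒ 1/4 = 1
p · p = 1/4 · 1/4 = 1/4
(p · p) ⇒ q = 1/4 ⇒ 3/4 = 1
((q · p) ⇒ p) · ((p · p) ⇒ q) = 1 · 1 = 1
¬p = ¬1/4 = 3/4
q + p = 3/4 + 1/4 = 3/4
¬p ⇒ (q + p) = 3/4 ⇒ 3/4 = 1
p + (¬p ⇒ (q + p)) = 1/4 + 1 = 1
(((q · p) ⇒ p) · ((p · p) ⇒ q)) ⇒ (p + (¬p ⇒ (q + p))) = 1 ⇒ 1 = 1
p · q = 1/4 · 3/4 = 1/4
¬(p · q) = ¬1/4 = 3/4
((((q · p) ⇒ p) · ((p · p) ⇒ q)) ⇒ (p + (¬p ⇒ (q + p)))) ⇒ ¬(p · q) = 1 ⇒ 3/4 = 3/4
This gives 3/4 ≠ 1.

No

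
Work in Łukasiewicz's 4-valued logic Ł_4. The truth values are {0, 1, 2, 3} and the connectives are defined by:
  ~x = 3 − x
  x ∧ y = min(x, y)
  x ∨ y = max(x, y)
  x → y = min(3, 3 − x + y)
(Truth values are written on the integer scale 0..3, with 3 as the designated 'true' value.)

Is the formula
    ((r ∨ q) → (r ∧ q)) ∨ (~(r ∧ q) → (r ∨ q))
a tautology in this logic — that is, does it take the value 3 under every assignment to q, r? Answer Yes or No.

Counterexample: take q = 0, r = 1.
r ∨ q = 1 ∨ 0 = 1
r ∧ q = 1 ∧ 0 = 0
(r ∨ q) → (r ∧ q) = 1 → 0 = 2
r ∧ q = 1 ∧ 0 = 0
~(r ∧ q) = ~0 = 3
r ∨ q = 1 ∨ 0 = 1
~(r ∧ q) → (r ∨ q) = 3 → 1 = 1
((r ∨ q) → (r ∧ q)) ∨ (~(r ∧ q) → (r ∨ q)) = 2 ∨ 1 = 2
This gives 2 ≠ 3.

No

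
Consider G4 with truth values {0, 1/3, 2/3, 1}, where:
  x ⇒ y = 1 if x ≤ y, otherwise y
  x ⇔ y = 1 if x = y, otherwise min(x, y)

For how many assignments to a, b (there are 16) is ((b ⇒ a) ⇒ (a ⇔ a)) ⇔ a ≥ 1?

4

a = 0, b = 0 ↦ 0  <
a = 0, b = 1/3 ↦ 0  <
a = 0, b = 2/3 ↦ 0  <
a = 0, b = 1 ↦ 0  <
a = 1/3, b = 0 ↦ 1/3  <
a = 1/3, b = 1/3 ↦ 1/3  <
a = 1/3, b = 2/3 ↦ 1/3  <
a = 1/3, b = 1 ↦ 1/3  <
a = 2/3, b = 0 ↦ 2/3  <
a = 2/3, b = 1/3 ↦ 2/3  <
a = 2/3, b = 2/3 ↦ 2/3  <
a = 2/3, b = 1 ↦ 2/3  <
a = 1, b = 0 ↦ 1  ≥
a = 1, b = 1/3 ↦ 1  ≥
a = 1, b = 2/3 ↦ 1  ≥
a = 1, b = 1 ↦ 1  ≥
So 4 of the 16 assignments meet the threshold.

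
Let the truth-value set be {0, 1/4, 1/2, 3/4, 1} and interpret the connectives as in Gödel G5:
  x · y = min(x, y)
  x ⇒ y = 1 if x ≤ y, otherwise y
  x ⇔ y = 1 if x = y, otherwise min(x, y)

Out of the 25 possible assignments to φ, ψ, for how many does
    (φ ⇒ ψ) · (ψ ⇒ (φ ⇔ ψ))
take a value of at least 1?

value 1: 5 assignments (counts)
value 3/4: 2 assignments
value 1/2: 4 assignments
value 1/4: 6 assignments
value 0: 8 assignments
So 5 of the 25 assignments meet the threshold.

5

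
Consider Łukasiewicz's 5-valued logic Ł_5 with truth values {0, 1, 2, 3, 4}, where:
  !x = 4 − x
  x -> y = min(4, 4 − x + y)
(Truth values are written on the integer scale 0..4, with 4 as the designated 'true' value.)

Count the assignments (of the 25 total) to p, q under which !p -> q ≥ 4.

15

value 4: 15 assignments (counts)
value 3: 4 assignments
value 2: 3 assignments
value 1: 2 assignments
value 0: 1 assignment
So 15 of the 25 assignments meet the threshold.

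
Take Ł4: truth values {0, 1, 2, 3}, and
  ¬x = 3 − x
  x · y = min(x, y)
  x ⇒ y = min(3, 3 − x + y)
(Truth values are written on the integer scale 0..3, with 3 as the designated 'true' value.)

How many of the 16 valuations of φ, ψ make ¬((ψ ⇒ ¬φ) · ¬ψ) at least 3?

4

φ = 0, ψ = 0 ↦ 0  <
φ = 0, ψ = 1 ↦ 1  <
φ = 0, ψ = 2 ↦ 2  <
φ = 0, ψ = 3 ↦ 3  ≥
φ = 1, ψ = 0 ↦ 0  <
φ = 1, ψ = 1 ↦ 1  <
φ = 1, ψ = 2 ↦ 2  <
φ = 1, ψ = 3 ↦ 3  ≥
φ = 2, ψ = 0 ↦ 0  <
φ = 2, ψ = 1 ↦ 1  <
φ = 2, ψ = 2 ↦ 2  <
φ = 2, ψ = 3 ↦ 3  ≥
φ = 3, ψ = 0 ↦ 0  <
φ = 3, ψ = 1 ↦ 1  <
φ = 3, ψ = 2 ↦ 2  <
φ = 3, ψ = 3 ↦ 3  ≥
So 4 of the 16 assignments meet the threshold.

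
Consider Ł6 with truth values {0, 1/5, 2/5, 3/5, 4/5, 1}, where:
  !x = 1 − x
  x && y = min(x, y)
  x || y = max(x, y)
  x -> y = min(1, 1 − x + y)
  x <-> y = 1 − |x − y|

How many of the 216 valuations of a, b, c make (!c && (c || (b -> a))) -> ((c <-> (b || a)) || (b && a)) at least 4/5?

value 1: 173 assignments (counts)
value 4/5: 21 assignments (counts)
value 3/5: 11 assignments
value 2/5: 7 assignments
value 1/5: 3 assignments
value 0: 1 assignment
So 194 of the 216 assignments meet the threshold.

194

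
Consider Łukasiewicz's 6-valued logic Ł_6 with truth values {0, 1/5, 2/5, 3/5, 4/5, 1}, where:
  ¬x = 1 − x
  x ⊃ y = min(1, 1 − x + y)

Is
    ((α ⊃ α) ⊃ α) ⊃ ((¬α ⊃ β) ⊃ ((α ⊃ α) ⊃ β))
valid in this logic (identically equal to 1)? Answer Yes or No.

No

Counterexample: take α = 3/5, β = 0.
α ⊃ α = 3/5 ⊃ 3/5 = 1
(α ⊃ α) ⊃ α = 1 ⊃ 3/5 = 3/5
¬α = ¬3/5 = 2/5
¬α ⊃ β = 2/5 ⊃ 0 = 3/5
α ⊃ α = 3/5 ⊃ 3/5 = 1
(α ⊃ α) ⊃ β = 1 ⊃ 0 = 0
(¬α ⊃ β) ⊃ ((α ⊃ α) ⊃ β) = 3/5 ⊃ 0 = 2/5
((α ⊃ α) ⊃ α) ⊃ ((¬α ⊃ β) ⊃ ((α ⊃ α) ⊃ β)) = 3/5 ⊃ 2/5 = 4/5
This gives 4/5 ≠ 1.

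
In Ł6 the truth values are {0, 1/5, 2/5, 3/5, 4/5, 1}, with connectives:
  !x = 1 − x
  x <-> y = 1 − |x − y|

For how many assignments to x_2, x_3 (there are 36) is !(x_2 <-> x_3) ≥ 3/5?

12

value 1: 2 assignments (counts)
value 4/5: 4 assignments (counts)
value 3/5: 6 assignments (counts)
value 2/5: 8 assignments
value 1/5: 10 assignments
value 0: 6 assignments
So 12 of the 36 assignments meet the threshold.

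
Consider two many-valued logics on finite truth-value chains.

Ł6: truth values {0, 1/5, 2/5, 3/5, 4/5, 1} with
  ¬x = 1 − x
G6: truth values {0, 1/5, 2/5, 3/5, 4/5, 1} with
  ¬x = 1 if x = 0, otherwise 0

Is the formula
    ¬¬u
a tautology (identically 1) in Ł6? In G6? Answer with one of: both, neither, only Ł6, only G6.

neither

In Ł6: at u = 0 the value is 0 — not a tautology.
In G6: at u = 0 the value is 0 — not a tautology.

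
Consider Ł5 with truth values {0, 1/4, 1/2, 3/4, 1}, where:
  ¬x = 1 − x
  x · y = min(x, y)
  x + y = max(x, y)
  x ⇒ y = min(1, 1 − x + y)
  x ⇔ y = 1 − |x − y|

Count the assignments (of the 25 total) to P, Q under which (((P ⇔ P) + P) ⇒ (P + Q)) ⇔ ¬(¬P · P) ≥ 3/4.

value 1: 14 assignments (counts)
value 3/4: 5 assignments (counts)
value 1/2: 4 assignments
value 1/4: 1 assignment
value 0: 1 assignment
So 19 of the 25 assignments meet the threshold.

19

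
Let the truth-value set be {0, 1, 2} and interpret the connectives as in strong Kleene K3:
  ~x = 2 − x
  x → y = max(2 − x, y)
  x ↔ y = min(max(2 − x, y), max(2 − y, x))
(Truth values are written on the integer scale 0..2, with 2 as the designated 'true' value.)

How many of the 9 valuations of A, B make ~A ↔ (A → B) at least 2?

A = 0, B = 0 ↦ 2  ≥
A = 0, B = 1 ↦ 2  ≥
A = 0, B = 2 ↦ 2  ≥
A = 1, B = 0 ↦ 1  <
A = 1, B = 1 ↦ 1  <
A = 1, B = 2 ↦ 1  <
A = 2, B = 0 ↦ 2  ≥
A = 2, B = 1 ↦ 1  <
A = 2, B = 2 ↦ 0  <
So 4 of the 9 assignments meet the threshold.

4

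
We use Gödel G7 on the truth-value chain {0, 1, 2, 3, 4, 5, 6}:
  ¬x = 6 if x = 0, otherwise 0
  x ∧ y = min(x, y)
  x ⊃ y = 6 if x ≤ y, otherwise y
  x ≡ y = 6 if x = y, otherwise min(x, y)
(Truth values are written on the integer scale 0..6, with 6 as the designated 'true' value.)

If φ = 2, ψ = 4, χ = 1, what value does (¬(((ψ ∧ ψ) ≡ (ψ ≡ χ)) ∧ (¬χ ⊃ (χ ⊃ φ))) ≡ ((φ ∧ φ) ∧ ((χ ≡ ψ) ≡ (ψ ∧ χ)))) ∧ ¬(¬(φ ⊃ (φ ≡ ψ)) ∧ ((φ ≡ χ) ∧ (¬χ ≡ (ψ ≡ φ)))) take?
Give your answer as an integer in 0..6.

ψ ∧ ψ = 4 ∧ 4 = 4
ψ ≡ χ = 4 ≡ 1 = 1
(ψ ∧ ψ) ≡ (ψ ≡ χ) = 4 ≡ 1 = 1
¬χ = ¬1 = 0
χ ⊃ φ = 1 ⊃ 2 = 6
¬χ ⊃ (χ ⊃ φ) = 0 ⊃ 6 = 6
((ψ ∧ ψ) ≡ (ψ ≡ χ)) ∧ (¬χ ⊃ (χ ⊃ φ)) = 1 ∧ 6 = 1
¬(((ψ ∧ ψ) ≡ (ψ ≡ χ)) ∧ (¬χ ⊃ (χ ⊃ φ))) = ¬1 = 0
φ ∧ φ = 2 ∧ 2 = 2
χ ≡ ψ = 1 ≡ 4 = 1
ψ ∧ χ = 4 ∧ 1 = 1
(χ ≡ ψ) ≡ (ψ ∧ χ) = 1 ≡ 1 = 6
(φ ∧ φ) ∧ ((χ ≡ ψ) ≡ (ψ ∧ χ)) = 2 ∧ 6 = 2
¬(((ψ ∧ ψ) ≡ (ψ ≡ χ)) ∧ (¬χ ⊃ (χ ⊃ φ))) ≡ ((φ ∧ φ) ∧ ((χ ≡ ψ) ≡ (ψ ∧ χ))) = 0 ≡ 2 = 0
φ ≡ ψ = 2 ≡ 4 = 2
φ ⊃ (φ ≡ ψ) = 2 ⊃ 2 = 6
¬(φ ⊃ (φ ≡ ψ)) = ¬6 = 0
φ ≡ χ = 2 ≡ 1 = 1
¬χ = ¬1 = 0
ψ ≡ φ = 4 ≡ 2 = 2
¬χ ≡ (ψ ≡ φ) = 0 ≡ 2 = 0
(φ ≡ χ) ∧ (¬χ ≡ (ψ ≡ φ)) = 1 ∧ 0 = 0
¬(φ ⊃ (φ ≡ ψ)) ∧ ((φ ≡ χ) ∧ (¬χ ≡ (ψ ≡ φ))) = 0 ∧ 0 = 0
¬(¬(φ ⊃ (φ ≡ ψ)) ∧ ((φ ≡ χ) ∧ (¬χ ≡ (ψ ≡ φ)))) = ¬0 = 6
(¬(((ψ ∧ ψ) ≡ (ψ ≡ χ)) ∧ (¬χ ⊃ (χ ⊃ φ))) ≡ ((φ ∧ φ) ∧ ((χ ≡ ψ) ≡ (ψ ∧ χ)))) ∧ ¬(¬(φ ⊃ (φ ≡ ψ)) ∧ ((φ ≡ χ) ∧ (¬χ ≡ (ψ ≡ φ)))) = 0 ∧ 6 = 0

0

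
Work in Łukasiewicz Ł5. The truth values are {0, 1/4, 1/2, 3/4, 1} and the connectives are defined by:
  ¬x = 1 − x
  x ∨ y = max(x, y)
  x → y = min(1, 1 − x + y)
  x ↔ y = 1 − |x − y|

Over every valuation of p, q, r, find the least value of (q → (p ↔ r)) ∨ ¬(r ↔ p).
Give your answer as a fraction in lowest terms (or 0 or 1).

Take p = 0, q = 1, r = 1/2:
p ↔ r = 0 ↔ 1/2 = 1/2
q → (p ↔ r) = 1 → 1/2 = 1/2
r ↔ p = 1/2 ↔ 0 = 1/2
¬(r ↔ p) = ¬1/2 = 1/2
(q → (p ↔ r)) ∨ ¬(r ↔ p) = 1/2 ∨ 1/2 = 1/2
No assignment yields a value below 1/2, so this is the minimum.

1/2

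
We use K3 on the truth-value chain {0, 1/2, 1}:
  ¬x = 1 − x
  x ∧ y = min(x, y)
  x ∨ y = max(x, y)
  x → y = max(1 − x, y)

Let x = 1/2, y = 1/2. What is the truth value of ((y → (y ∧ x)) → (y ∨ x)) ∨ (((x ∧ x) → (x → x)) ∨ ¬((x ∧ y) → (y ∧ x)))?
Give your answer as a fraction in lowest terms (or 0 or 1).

y ∧ x = 1/2 ∧ 1/2 = 1/2
y → (y ∧ x) = 1/2 → 1/2 = 1/2
y ∨ x = 1/2 ∨ 1/2 = 1/2
(y → (y ∧ x)) → (y ∨ x) = 1/2 → 1/2 = 1/2
x ∧ x = 1/2 ∧ 1/2 = 1/2
x → x = 1/2 → 1/2 = 1/2
(x ∧ x) → (x → x) = 1/2 → 1/2 = 1/2
x ∧ y = 1/2 ∧ 1/2 = 1/2
y ∧ x = 1/2 ∧ 1/2 = 1/2
(x ∧ y) → (y ∧ x) = 1/2 → 1/2 = 1/2
¬((x ∧ y) → (y ∧ x)) = ¬1/2 = 1/2
((x ∧ x) → (x → x)) ∨ ¬((x ∧ y) → (y ∧ x)) = 1/2 ∨ 1/2 = 1/2
((y → (y ∧ x)) → (y ∨ x)) ∨ (((x ∧ x) → (x → x)) ∨ ¬((x ∧ y) → (y ∧ x))) = 1/2 ∨ 1/2 = 1/2

1/2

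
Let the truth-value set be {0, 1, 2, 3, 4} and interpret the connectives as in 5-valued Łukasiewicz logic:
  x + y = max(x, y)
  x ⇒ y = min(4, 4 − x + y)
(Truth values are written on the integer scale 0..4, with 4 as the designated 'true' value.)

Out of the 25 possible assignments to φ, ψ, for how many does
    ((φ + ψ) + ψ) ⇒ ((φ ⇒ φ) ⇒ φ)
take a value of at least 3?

19

value 4: 15 assignments (counts)
value 3: 4 assignments (counts)
value 2: 3 assignments
value 1: 2 assignments
value 0: 1 assignment
So 19 of the 25 assignments meet the threshold.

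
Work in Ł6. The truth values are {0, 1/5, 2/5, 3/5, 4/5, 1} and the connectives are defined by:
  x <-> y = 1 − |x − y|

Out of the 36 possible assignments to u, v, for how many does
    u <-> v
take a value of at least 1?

value 1: 6 assignments (counts)
value 4/5: 10 assignments
value 3/5: 8 assignments
value 2/5: 6 assignments
value 1/5: 4 assignments
value 0: 2 assignments
So 6 of the 36 assignments meet the threshold.

6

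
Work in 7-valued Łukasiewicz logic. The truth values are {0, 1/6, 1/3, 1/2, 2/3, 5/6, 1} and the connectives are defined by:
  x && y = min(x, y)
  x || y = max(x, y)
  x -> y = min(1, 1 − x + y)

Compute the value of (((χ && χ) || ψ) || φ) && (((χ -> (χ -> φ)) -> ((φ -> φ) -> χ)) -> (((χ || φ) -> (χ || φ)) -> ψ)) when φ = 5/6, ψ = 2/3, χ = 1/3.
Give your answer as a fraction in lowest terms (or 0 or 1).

χ && χ = 1/3 && 1/3 = 1/3
(χ && χ) || ψ = 1/3 || 2/3 = 2/3
((χ && χ) || ψ) || φ = 2/3 || 5/6 = 5/6
χ -> φ = 1/3 -> 5/6 = 1
χ -> (χ -> φ) = 1/3 -> 1 = 1
φ -> φ = 5/6 -> 5/6 = 1
(φ -> φ) -> χ = 1 -> 1/3 = 1/3
(χ -> (χ -> φ)) -> ((φ -> φ) -> χ) = 1 -> 1/3 = 1/3
χ || φ = 1/3 || 5/6 = 5/6
χ || φ = 1/3 || 5/6 = 5/6
(χ || φ) -> (χ || φ) = 5/6 -> 5/6 = 1
((χ || φ) -> (χ || φ)) -> ψ = 1 -> 2/3 = 2/3
((χ -> (χ -> φ)) -> ((φ -> φ) -> χ)) -> (((χ || φ) -> (χ || φ)) -> ψ) = 1/3 -> 2/3 = 1
(((χ && χ) || ψ) || φ) && (((χ -> (χ -> φ)) -> ((φ -> φ) -> χ)) -> (((χ || φ) -> (χ || φ)) -> ψ)) = 5/6 && 1 = 5/6

5/6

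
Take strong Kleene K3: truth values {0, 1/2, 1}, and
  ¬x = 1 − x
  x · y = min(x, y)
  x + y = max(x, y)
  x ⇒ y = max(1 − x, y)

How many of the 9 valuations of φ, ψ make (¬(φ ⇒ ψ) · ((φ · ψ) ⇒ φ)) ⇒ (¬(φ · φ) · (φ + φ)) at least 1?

5

φ = 0, ψ = 0 ↦ 1  ≥
φ = 0, ψ = 1/2 ↦ 1  ≥
φ = 0, ψ = 1 ↦ 1  ≥
φ = 1/2, ψ = 0 ↦ 1/2  <
φ = 1/2, ψ = 1/2 ↦ 1/2  <
φ = 1/2, ψ = 1 ↦ 1  ≥
φ = 1, ψ = 0 ↦ 0  <
φ = 1, ψ = 1/2 ↦ 1/2  <
φ = 1, ψ = 1 ↦ 1  ≥
So 5 of the 9 assignments meet the threshold.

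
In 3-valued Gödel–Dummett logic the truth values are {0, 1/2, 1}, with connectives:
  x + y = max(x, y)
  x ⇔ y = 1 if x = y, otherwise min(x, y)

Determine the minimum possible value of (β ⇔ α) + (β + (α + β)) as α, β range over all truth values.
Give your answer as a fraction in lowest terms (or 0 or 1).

Take α = 0, β = 1/2:
β ⇔ α = 1/2 ⇔ 0 = 0
α + β = 0 + 1/2 = 1/2
β + (α + β) = 1/2 + 1/2 = 1/2
(β ⇔ α) + (β + (α + β)) = 0 + 1/2 = 1/2
No assignment yields a value below 1/2, so this is the minimum.

1/2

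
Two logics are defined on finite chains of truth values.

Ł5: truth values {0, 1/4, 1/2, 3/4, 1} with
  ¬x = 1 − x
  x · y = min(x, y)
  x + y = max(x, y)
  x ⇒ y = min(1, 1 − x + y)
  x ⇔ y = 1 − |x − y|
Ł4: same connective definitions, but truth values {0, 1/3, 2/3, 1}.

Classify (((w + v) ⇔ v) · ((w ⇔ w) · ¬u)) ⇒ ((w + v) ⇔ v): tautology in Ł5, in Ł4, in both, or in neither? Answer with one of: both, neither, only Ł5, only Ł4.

both

In Ł5: every assignment gives 1 — tautology.
In Ł4: every assignment gives 1 — tautology.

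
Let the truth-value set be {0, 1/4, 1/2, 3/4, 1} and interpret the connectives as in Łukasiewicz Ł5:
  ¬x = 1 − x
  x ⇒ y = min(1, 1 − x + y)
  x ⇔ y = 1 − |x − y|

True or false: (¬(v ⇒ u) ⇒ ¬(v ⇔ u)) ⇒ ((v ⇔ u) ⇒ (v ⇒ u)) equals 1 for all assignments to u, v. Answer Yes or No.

Yes

At u = 1/2, v = 1/2, for instance:
v ⇒ u = 1/2 ⇒ 1/2 = 1
¬(v ⇒ u) = ¬1 = 0
v ⇔ u = 1/2 ⇔ 1/2 = 1
¬(v ⇔ u) = ¬1 = 0
¬(v ⇒ u) ⇒ ¬(v ⇔ u) = 0 ⇒ 0 = 1
(v ⇔ u) ⇒ (v ⇒ u) = 1 ⇒ 1 = 1
(¬(v ⇒ u) ⇒ ¬(v ⇔ u)) ⇒ ((v ⇔ u) ⇒ (v ⇒ u)) = 1 ⇒ 1 = 1
and checking the remaining 24 assignments likewise gives ≥ 1 in every case.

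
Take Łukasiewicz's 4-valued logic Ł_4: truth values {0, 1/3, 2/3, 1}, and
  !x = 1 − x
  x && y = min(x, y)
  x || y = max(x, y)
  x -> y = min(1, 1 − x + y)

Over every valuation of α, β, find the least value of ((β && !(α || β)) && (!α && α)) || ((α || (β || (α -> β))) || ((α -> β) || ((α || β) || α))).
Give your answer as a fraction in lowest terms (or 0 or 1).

2/3

Take α = 1/3, β = 0:
α || β = 1/3 || 0 = 1/3
!(α || β) = !1/3 = 2/3
β && !(α || β) = 0 && 2/3 = 0
!α = !1/3 = 2/3
!α && α = 2/3 && 1/3 = 1/3
(β && !(α || β)) && (!α && α) = 0 && 1/3 = 0
α -> β = 1/3 -> 0 = 2/3
β || (α -> β) = 0 || 2/3 = 2/3
α || (β || (α -> β)) = 1/3 || 2/3 = 2/3
α -> β = 1/3 -> 0 = 2/3
α || β = 1/3 || 0 = 1/3
(α || β) || α = 1/3 || 1/3 = 1/3
(α -> β) || ((α || β) || α) = 2/3 || 1/3 = 2/3
(α || (β || (α -> β))) || ((α -> β) || ((α || β) || α)) = 2/3 || 2/3 = 2/3
((β && !(α || β)) && (!α && α)) || ((α || (β || (α -> β))) || ((α -> β) || ((α || β) || α))) = 0 || 2/3 = 2/3
No assignment yields a value below 2/3, so this is the minimum.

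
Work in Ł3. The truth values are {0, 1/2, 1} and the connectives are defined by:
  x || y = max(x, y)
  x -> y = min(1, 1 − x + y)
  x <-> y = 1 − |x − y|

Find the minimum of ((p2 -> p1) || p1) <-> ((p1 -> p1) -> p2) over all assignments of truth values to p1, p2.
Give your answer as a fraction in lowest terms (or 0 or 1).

Take p1 = 0, p2 = 0:
p2 -> p1 = 0 -> 0 = 1
(p2 -> p1) || p1 = 1 || 0 = 1
p1 -> p1 = 0 -> 0 = 1
(p1 -> p1) -> p2 = 1 -> 0 = 0
((p2 -> p1) || p1) <-> ((p1 -> p1) -> p2) = 1 <-> 0 = 0
No assignment yields a value below 0, so this is the minimum.

0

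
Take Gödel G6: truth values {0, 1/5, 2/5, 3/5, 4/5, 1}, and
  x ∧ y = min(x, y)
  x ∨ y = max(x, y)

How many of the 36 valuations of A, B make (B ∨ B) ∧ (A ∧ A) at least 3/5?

value 1: 1 assignment (counts)
value 4/5: 3 assignments (counts)
value 3/5: 5 assignments (counts)
value 2/5: 7 assignments
value 1/5: 9 assignments
value 0: 11 assignments
So 9 of the 36 assignments meet the threshold.

9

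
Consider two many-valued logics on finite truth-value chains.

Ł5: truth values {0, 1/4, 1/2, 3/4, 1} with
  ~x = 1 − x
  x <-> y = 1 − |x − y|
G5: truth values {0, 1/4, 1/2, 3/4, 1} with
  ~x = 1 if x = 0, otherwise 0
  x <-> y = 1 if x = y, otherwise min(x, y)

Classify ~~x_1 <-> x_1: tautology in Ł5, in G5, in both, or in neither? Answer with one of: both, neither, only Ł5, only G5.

In Ł5: every assignment gives 1 — tautology.
In G5: at x_1 = 1/4 the value is 1/4 — not a tautology.

only Ł5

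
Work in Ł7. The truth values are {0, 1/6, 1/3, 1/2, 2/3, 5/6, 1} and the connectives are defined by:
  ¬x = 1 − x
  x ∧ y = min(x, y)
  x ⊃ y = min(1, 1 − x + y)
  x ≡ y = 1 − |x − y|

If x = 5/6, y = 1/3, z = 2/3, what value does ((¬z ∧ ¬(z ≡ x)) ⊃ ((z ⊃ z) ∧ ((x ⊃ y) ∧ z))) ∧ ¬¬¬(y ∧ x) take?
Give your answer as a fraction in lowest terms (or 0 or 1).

¬z = ¬2/3 = 1/3
z ≡ x = 2/3 ≡ 5/6 = 5/6
¬(z ≡ x) = ¬5/6 = 1/6
¬z ∧ ¬(z ≡ x) = 1/3 ∧ 1/6 = 1/6
z ⊃ z = 2/3 ⊃ 2/3 = 1
x ⊃ y = 5/6 ⊃ 1/3 = 1/2
(x ⊃ y) ∧ z = 1/2 ∧ 2/3 = 1/2
(z ⊃ z) ∧ ((x ⊃ y) ∧ z) = 1 ∧ 1/2 = 1/2
(¬z ∧ ¬(z ≡ x)) ⊃ ((z ⊃ z) ∧ ((x ⊃ y) ∧ z)) = 1/6 ⊃ 1/2 = 1
y ∧ x = 1/3 ∧ 5/6 = 1/3
¬(y ∧ x) = ¬1/3 = 2/3
¬¬(y ∧ x) = ¬2/3 = 1/3
¬¬¬(y ∧ x) = ¬1/3 = 2/3
((¬z ∧ ¬(z ≡ x)) ⊃ ((z ⊃ z) ∧ ((x ⊃ y) ∧ z))) ∧ ¬¬¬(y ∧ x) = 1 ∧ 2/3 = 2/3

2/3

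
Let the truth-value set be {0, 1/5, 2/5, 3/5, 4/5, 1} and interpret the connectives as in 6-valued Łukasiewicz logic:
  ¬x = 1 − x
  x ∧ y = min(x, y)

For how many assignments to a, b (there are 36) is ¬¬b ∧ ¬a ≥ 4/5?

value 1: 1 assignment (counts)
value 4/5: 3 assignments (counts)
value 3/5: 5 assignments
value 2/5: 7 assignments
value 1/5: 9 assignments
value 0: 11 assignments
So 4 of the 36 assignments meet the threshold.

4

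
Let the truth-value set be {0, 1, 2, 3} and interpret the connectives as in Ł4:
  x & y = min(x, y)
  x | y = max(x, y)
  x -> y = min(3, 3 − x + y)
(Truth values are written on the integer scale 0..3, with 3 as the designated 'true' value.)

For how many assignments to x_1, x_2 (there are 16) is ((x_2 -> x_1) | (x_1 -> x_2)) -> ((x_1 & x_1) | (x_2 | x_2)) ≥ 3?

x_1 = 0, x_2 = 0 ↦ 0  <
x_1 = 0, x_2 = 1 ↦ 1  <
x_1 = 0, x_2 = 2 ↦ 2  <
x_1 = 0, x_2 = 3 ↦ 3  ≥
x_1 = 1, x_2 = 0 ↦ 1  <
x_1 = 1, x_2 = 1 ↦ 1  <
x_1 = 1, x_2 = 2 ↦ 2  <
x_1 = 1, x_2 = 3 ↦ 3  ≥
x_1 = 2, x_2 = 0 ↦ 2  <
x_1 = 2, x_2 = 1 ↦ 2  <
x_1 = 2, x_2 = 2 ↦ 2  <
x_1 = 2, x_2 = 3 ↦ 3  ≥
x_1 = 3, x_2 = 0 ↦ 3  ≥
x_1 = 3, x_2 = 1 ↦ 3  ≥
x_1 = 3, x_2 = 2 ↦ 3  ≥
x_1 = 3, x_2 = 3 ↦ 3  ≥
So 7 of the 16 assignments meet the threshold.

7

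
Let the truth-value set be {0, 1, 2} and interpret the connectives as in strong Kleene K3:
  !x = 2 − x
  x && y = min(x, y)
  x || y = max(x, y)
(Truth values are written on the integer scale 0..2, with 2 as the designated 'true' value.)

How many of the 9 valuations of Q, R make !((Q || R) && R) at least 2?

Q = 0, R = 0 ↦ 2  ≥
Q = 0, R = 1 ↦ 1  <
Q = 0, R = 2 ↦ 0  <
Q = 1, R = 0 ↦ 2  ≥
Q = 1, R = 1 ↦ 1  <
Q = 1, R = 2 ↦ 0  <
Q = 2, R = 0 ↦ 2  ≥
Q = 2, R = 1 ↦ 1  <
Q = 2, R = 2 ↦ 0  <
So 3 of the 9 assignments meet the threshold.

3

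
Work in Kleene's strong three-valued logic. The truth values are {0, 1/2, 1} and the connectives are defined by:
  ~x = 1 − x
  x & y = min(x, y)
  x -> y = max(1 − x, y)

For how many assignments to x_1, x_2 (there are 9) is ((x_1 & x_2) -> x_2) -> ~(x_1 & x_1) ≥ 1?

x_1 = 0, x_2 = 0 ↦ 1  ≥
x_1 = 0, x_2 = 1/2 ↦ 1  ≥
x_1 = 0, x_2 = 1 ↦ 1  ≥
x_1 = 1/2, x_2 = 0 ↦ 1/2  <
x_1 = 1/2, x_2 = 1/2 ↦ 1/2  <
x_1 = 1/2, x_2 = 1 ↦ 1/2  <
x_1 = 1, x_2 = 0 ↦ 0  <
x_1 = 1, x_2 = 1/2 ↦ 1/2  <
x_1 = 1, x_2 = 1 ↦ 0  <
So 3 of the 9 assignments meet the threshold.

3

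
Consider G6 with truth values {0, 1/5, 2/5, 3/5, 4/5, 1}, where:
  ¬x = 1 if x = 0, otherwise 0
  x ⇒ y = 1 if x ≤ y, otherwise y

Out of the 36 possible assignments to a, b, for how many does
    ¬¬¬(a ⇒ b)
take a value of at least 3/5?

5

value 1: 5 assignments (counts)
value 0: 31 assignments
So 5 of the 36 assignments meet the threshold.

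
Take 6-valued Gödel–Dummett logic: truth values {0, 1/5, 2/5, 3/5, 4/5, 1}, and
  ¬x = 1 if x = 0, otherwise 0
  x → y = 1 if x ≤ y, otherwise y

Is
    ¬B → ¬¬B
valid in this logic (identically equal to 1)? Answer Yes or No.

Counterexample: take B = 0.
¬B = ¬0 = 1
¬B = ¬0 = 1
¬¬B = ¬1 = 0
¬B → ¬¬B = 1 → 0 = 0
This gives 0 ≠ 1.

No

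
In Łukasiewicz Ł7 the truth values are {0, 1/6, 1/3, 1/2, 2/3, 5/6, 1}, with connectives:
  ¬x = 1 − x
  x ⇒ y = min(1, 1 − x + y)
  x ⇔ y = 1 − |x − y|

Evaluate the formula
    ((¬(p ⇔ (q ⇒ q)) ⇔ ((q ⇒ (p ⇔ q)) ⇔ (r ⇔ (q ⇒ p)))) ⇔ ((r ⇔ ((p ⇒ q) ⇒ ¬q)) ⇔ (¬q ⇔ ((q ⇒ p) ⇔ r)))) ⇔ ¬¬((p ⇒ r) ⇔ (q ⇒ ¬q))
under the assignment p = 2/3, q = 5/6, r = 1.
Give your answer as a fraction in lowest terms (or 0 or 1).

q ⇒ q = 5/6 ⇒ 5/6 = 1
p ⇔ (q ⇒ q) = 2/3 ⇔ 1 = 2/3
¬(p ⇔ (q ⇒ q)) = ¬2/3 = 1/3
p ⇔ q = 2/3 ⇔ 5/6 = 5/6
q ⇒ (p ⇔ q) = 5/6 ⇒ 5/6 = 1
q ⇒ p = 5/6 ⇒ 2/3 = 5/6
r ⇔ (q ⇒ p) = 1 ⇔ 5/6 = 5/6
(q ⇒ (p ⇔ q)) ⇔ (r ⇔ (q ⇒ p)) = 1 ⇔ 5/6 = 5/6
¬(p ⇔ (q ⇒ q)) ⇔ ((q ⇒ (p ⇔ q)) ⇔ (r ⇔ (q ⇒ p))) = 1/3 ⇔ 5/6 = 1/2
p ⇒ q = 2/3 ⇒ 5/6 = 1
¬q = ¬5/6 = 1/6
(p ⇒ q) ⇒ ¬q = 1 ⇒ 1/6 = 1/6
r ⇔ ((p ⇒ q) ⇒ ¬q) = 1 ⇔ 1/6 = 1/6
¬q = ¬5/6 = 1/6
q ⇒ p = 5/6 ⇒ 2/3 = 5/6
(q ⇒ p) ⇔ r = 5/6 ⇔ 1 = 5/6
¬q ⇔ ((q ⇒ p) ⇔ r) = 1/6 ⇔ 5/6 = 1/3
(r ⇔ ((p ⇒ q) ⇒ ¬q)) ⇔ (¬q ⇔ ((q ⇒ p) ⇔ r)) = 1/6 ⇔ 1/3 = 5/6
(¬(p ⇔ (q ⇒ q)) ⇔ ((q ⇒ (p ⇔ q)) ⇔ (r ⇔ (q ⇒ p)))) ⇔ ((r ⇔ ((p ⇒ q) ⇒ ¬q)) ⇔ (¬q ⇔ ((q ⇒ p) ⇔ r))) = 1/2 ⇔ 5/6 = 2/3
p ⇒ r = 2/3 ⇒ 1 = 1
¬q = ¬5/6 = 1/6
q ⇒ ¬q = 5/6 ⇒ 1/6 = 1/3
(p ⇒ r) ⇔ (q ⇒ ¬q) = 1 ⇔ 1/3 = 1/3
¬((p ⇒ r) ⇔ (q ⇒ ¬q)) = ¬1/3 = 2/3
¬¬((p ⇒ r) ⇔ (q ⇒ ¬q)) = ¬2/3 = 1/3
((¬(p ⇔ (q ⇒ q)) ⇔ ((q ⇒ (p ⇔ q)) ⇔ (r ⇔ (q ⇒ p)))) ⇔ ((r ⇔ ((p ⇒ q) ⇒ ¬q)) ⇔ (¬q ⇔ ((q ⇒ p) ⇔ r)))) ⇔ ¬¬((p ⇒ r) ⇔ (q ⇒ ¬q)) = 2/3 ⇔ 1/3 = 2/3

2/3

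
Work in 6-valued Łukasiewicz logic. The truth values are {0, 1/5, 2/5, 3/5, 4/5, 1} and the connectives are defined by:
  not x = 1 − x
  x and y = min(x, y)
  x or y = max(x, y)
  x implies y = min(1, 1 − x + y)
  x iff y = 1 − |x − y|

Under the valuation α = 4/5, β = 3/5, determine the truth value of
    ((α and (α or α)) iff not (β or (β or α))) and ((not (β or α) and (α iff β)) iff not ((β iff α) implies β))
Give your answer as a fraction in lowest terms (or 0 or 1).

2/5

α or α = 4/5 or 4/5 = 4/5
α and (α or α) = 4/5 and 4/5 = 4/5
β or α = 3/5 or 4/5 = 4/5
β or (β or α) = 3/5 or 4/5 = 4/5
not (β or (β or α)) = not 4/5 = 1/5
(α and (α or α)) iff not (β or (β or α)) = 4/5 iff 1/5 = 2/5
β or α = 3/5 or 4/5 = 4/5
not (β or α) = not 4/5 = 1/5
α iff β = 4/5 iff 3/5 = 4/5
not (β or α) and (α iff β) = 1/5 and 4/5 = 1/5
β iff α = 3/5 iff 4/5 = 4/5
(β iff α) implies β = 4/5 implies 3/5 = 4/5
not ((β iff α) implies β) = not 4/5 = 1/5
(not (β or α) and (α iff β)) iff not ((β iff α) implies β) = 1/5 iff 1/5 = 1
((α and (α or α)) iff not (β or (β or α))) and ((not (β or α) and (α iff β)) iff not ((β iff α) implies β)) = 2/5 and 1 = 2/5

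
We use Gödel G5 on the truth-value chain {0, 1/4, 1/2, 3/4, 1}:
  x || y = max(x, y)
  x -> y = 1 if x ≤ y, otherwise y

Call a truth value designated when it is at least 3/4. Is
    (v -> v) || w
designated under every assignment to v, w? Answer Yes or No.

At v = 3/4, w = 3/4, for instance:
v -> v = 3/4 -> 3/4 = 1
(v -> v) || w = 1 || 3/4 = 1
and checking the remaining 24 assignments likewise gives ≥ 3/4 in every case.

Yes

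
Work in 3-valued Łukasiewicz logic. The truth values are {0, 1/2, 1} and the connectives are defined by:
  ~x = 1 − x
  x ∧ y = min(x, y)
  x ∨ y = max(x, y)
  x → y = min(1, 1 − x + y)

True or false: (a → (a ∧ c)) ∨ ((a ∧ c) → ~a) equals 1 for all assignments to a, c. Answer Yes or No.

Counterexample: take a = 1, c = 1/2.
a ∧ c = 1 ∧ 1/2 = 1/2
a → (a ∧ c) = 1 → 1/2 = 1/2
a ∧ c = 1 ∧ 1/2 = 1/2
~a = ~1 = 0
(a ∧ c) → ~a = 1/2 → 0 = 1/2
(a → (a ∧ c)) ∨ ((a ∧ c) → ~a) = 1/2 ∨ 1/2 = 1/2
This gives 1/2 ≠ 1.

No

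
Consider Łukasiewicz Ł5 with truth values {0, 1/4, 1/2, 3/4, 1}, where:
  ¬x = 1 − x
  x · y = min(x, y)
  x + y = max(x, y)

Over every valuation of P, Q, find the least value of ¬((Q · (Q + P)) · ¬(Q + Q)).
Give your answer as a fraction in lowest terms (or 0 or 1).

1/2

Take P = 0, Q = 1/2:
Q + P = 1/2 + 0 = 1/2
Q · (Q + P) = 1/2 · 1/2 = 1/2
Q + Q = 1/2 + 1/2 = 1/2
¬(Q + Q) = ¬1/2 = 1/2
(Q · (Q + P)) · ¬(Q + Q) = 1/2 · 1/2 = 1/2
¬((Q · (Q + P)) · ¬(Q + Q)) = ¬1/2 = 1/2
No assignment yields a value below 1/2, so this is the minimum.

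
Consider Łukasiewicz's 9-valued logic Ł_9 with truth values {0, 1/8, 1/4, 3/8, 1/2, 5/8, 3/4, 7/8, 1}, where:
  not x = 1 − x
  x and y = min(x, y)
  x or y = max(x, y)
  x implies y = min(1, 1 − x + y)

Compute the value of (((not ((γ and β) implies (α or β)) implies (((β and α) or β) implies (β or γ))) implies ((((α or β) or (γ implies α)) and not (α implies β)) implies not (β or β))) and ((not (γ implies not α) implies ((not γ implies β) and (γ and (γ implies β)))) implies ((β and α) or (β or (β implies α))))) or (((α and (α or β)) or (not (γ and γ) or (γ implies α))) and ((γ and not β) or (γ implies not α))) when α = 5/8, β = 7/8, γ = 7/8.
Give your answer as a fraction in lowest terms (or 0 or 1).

γ and β = 7/8 and 7/8 = 7/8
α or β = 5/8 or 7/8 = 7/8
(γ and β) implies (α or β) = 7/8 implies 7/8 = 1
not ((γ and β) implies (α or β)) = not 1 = 0
β and α = 7/8 and 5/8 = 5/8
(β and α) or β = 5/8 or 7/8 = 7/8
β or γ = 7/8 or 7/8 = 7/8
((β and α) or β) implies (β or γ) = 7/8 implies 7/8 = 1
not ((γ and β) implies (α or β)) implies (((β and α) or β) implies (β or γ)) = 0 implies 1 = 1
α or β = 5/8 or 7/8 = 7/8
γ implies α = 7/8 implies 5/8 = 3/4
(α or β) or (γ implies α) = 7/8 or 3/4 = 7/8
α implies β = 5/8 implies 7/8 = 1
not (α implies β) = not 1 = 0
((α or β) or (γ implies α)) and not (α implies β) = 7/8 and 0 = 0
β or β = 7/8 or 7/8 = 7/8
not (β or β) = not 7/8 = 1/8
(((α or β) or (γ implies α)) and not (α implies β)) implies not (β or β) = 0 implies 1/8 = 1
(not ((γ and β) implies (α or β)) implies (((β and α) or β) implies (β or γ))) implies ((((α or β) or (γ implies α)) and not (α implies β)) implies not (β or β)) = 1 implies 1 = 1
not α = not 5/8 = 3/8
γ implies not α = 7/8 implies 3/8 = 1/2
not (γ implies not α) = not 1/2 = 1/2
not γ = not 7/8 = 1/8
not γ implies β = 1/8 implies 7/8 = 1
γ implies β = 7/8 implies 7/8 = 1
γ and (γ implies β) = 7/8 and 1 = 7/8
(not γ implies β) and (γ and (γ implies β)) = 1 and 7/8 = 7/8
not (γ implies not α) implies ((not γ implies β) and (γ and (γ implies β))) = 1/2 implies 7/8 = 1
β and α = 7/8 and 5/8 = 5/8
β implies α = 7/8 implies 5/8 = 3/4
β or (β implies α) = 7/8 or 3/4 = 7/8
(β and α) or (β or (β implies α)) = 5/8 or 7/8 = 7/8
(not (γ implies not α) implies ((not γ implies β) and (γ and (γ implies β)))) implies ((β and α) or (β or (β implies α))) = 1 implies 7/8 = 7/8
((not ((γ and β) implies (α or β)) implies (((β and α) or β) implies (β or γ))) implies ((((α or β) or (γ implies α)) and not (α implies β)) implies not (β or β))) and ((not (γ implies not α) implies ((not γ implies β) and (γ and (γ implies β)))) implies ((β and α) or (β or (β implies α)))) = 1 and 7/8 = 7/8
α or β = 5/8 or 7/8 = 7/8
α and (α or β) = 5/8 and 7/8 = 5/8
γ and γ = 7/8 and 7/8 = 7/8
not (γ and γ) = not 7/8 = 1/8
γ implies α = 7/8 implies 5/8 = 3/4
not (γ and γ) or (γ implies α) = 1/8 or 3/4 = 3/4
(α and (α or β)) or (not (γ and γ) or (γ implies α)) = 5/8 or 3/4 = 3/4
not β = not 7/8 = 1/8
γ and not β = 7/8 and 1/8 = 1/8
not α = not 5/8 = 3/8
γ implies not α = 7/8 implies 3/8 = 1/2
(γ and not β) or (γ implies not α) = 1/8 or 1/2 = 1/2
((α and (α or β)) or (not (γ and γ) or (γ implies α))) and ((γ and not β) or (γ implies not α)) = 3/4 and 1/2 = 1/2
(((not ((γ and β) implies (α or β)) implies (((β and α) or β) implies (β or γ))) implies ((((α or β) or (γ implies α)) and not (α implies β)) implies not (β or β))) and ((not (γ implies not α) implies ((not γ implies β) and (γ and (γ implies β)))) implies ((β and α) or (β or (β implies α))))) or (((α and (α or β)) or (not (γ and γ) or (γ implies α))) and ((γ and not β) or (γ implies not α))) = 7/8 or 1/2 = 7/8

7/8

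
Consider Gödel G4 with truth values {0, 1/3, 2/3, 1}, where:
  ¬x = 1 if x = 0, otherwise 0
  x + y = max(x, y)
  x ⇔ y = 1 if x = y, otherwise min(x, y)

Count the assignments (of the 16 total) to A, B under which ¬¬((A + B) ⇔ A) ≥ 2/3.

13

A = 0, B = 0 ↦ 1  ≥
A = 0, B = 1/3 ↦ 0  <
A = 0, B = 2/3 ↦ 0  <
A = 0, B = 1 ↦ 0  <
A = 1/3, B = 0 ↦ 1  ≥
A = 1/3, B = 1/3 ↦ 1  ≥
A = 1/3, B = 2/3 ↦ 1  ≥
A = 1/3, B = 1 ↦ 1  ≥
A = 2/3, B = 0 ↦ 1  ≥
A = 2/3, B = 1/3 ↦ 1  ≥
A = 2/3, B = 2/3 ↦ 1  ≥
A = 2/3, B = 1 ↦ 1  ≥
A = 1, B = 0 ↦ 1  ≥
A = 1, B = 1/3 ↦ 1  ≥
A = 1, B = 2/3 ↦ 1  ≥
A = 1, B = 1 ↦ 1  ≥
So 13 of the 16 assignments meet the threshold.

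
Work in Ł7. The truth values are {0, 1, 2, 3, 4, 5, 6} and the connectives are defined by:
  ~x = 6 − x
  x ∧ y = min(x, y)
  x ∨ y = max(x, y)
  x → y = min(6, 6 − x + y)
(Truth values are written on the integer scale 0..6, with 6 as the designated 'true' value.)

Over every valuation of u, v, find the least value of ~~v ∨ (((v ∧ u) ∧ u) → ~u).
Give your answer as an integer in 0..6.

Take u = 6, v = 3:
~v = ~3 = 3
~~v = ~3 = 3
v ∧ u = 3 ∧ 6 = 3
(v ∧ u) ∧ u = 3 ∧ 6 = 3
~u = ~6 = 0
((v ∧ u) ∧ u) → ~u = 3 → 0 = 3
~~v ∨ (((v ∧ u) ∧ u) → ~u) = 3 ∨ 3 = 3
No assignment yields a value below 3, so this is the minimum.

3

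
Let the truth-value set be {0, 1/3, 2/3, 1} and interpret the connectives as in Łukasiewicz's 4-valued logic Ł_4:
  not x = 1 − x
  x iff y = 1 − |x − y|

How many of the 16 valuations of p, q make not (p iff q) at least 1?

p = 0, q = 0 ↦ 0  <
p = 0, q = 1/3 ↦ 1/3  <
p = 0, q = 2/3 ↦ 2/3  <
p = 0, q = 1 ↦ 1  ≥
p = 1/3, q = 0 ↦ 1/3  <
p = 1/3, q = 1/3 ↦ 0  <
p = 1/3, q = 2/3 ↦ 1/3  <
p = 1/3, q = 1 ↦ 2/3  <
p = 2/3, q = 0 ↦ 2/3  <
p = 2/3, q = 1/3 ↦ 1/3  <
p = 2/3, q = 2/3 ↦ 0  <
p = 2/3, q = 1 ↦ 1/3  <
p = 1, q = 0 ↦ 1  ≥
p = 1, q = 1/3 ↦ 2/3  <
p = 1, q = 2/3 ↦ 1/3  <
p = 1, q = 1 ↦ 0  <
So 2 of the 16 assignments meet the threshold.

2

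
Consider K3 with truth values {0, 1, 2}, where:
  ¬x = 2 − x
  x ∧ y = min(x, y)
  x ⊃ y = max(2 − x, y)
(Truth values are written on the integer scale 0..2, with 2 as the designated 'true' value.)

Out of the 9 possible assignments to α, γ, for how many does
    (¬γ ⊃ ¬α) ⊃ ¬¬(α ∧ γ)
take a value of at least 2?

α = 0, γ = 0 ↦ 0  <
α = 0, γ = 1 ↦ 0  <
α = 0, γ = 2 ↦ 0  <
α = 1, γ = 0 ↦ 1  <
α = 1, γ = 1 ↦ 1  <
α = 1, γ = 2 ↦ 1  <
α = 2, γ = 0 ↦ 2  ≥
α = 2, γ = 1 ↦ 1  <
α = 2, γ = 2 ↦ 2  ≥
So 2 of the 9 assignments meet the threshold.

2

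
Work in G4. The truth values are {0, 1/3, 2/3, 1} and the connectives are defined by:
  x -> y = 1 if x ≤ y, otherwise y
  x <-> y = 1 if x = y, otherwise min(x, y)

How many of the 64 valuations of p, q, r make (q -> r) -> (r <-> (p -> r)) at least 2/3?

59

value 1: 50 assignments (counts)
value 2/3: 9 assignments (counts)
value 1/3: 4 assignments
value 0: 1 assignment
So 59 of the 64 assignments meet the threshold.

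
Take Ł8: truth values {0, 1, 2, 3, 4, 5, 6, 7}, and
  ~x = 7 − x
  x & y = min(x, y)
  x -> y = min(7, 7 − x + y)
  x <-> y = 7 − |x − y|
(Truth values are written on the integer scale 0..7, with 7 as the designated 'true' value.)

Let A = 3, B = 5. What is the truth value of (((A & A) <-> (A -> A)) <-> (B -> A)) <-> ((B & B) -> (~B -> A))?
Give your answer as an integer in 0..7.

A & A = 3 & 3 = 3
A -> A = 3 -> 3 = 7
(A & A) <-> (A -> A) = 3 <-> 7 = 3
B -> A = 5 -> 3 = 5
((A & A) <-> (A -> A)) <-> (B -> A) = 3 <-> 5 = 5
B & B = 5 & 5 = 5
~B = ~5 = 2
~B -> A = 2 -> 3 = 7
(B & B) -> (~B -> A) = 5 -> 7 = 7
(((A & A) <-> (A -> A)) <-> (B -> A)) <-> ((B & B) -> (~B -> A)) = 5 <-> 7 = 5

5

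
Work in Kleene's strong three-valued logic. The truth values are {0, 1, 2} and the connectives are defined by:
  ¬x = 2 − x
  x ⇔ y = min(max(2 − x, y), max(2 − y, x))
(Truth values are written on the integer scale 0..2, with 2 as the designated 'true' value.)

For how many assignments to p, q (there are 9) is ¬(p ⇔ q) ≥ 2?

p = 0, q = 0 ↦ 0  <
p = 0, q = 1 ↦ 1  <
p = 0, q = 2 ↦ 2  ≥
p = 1, q = 0 ↦ 1  <
p = 1, q = 1 ↦ 1  <
p = 1, q = 2 ↦ 1  <
p = 2, q = 0 ↦ 2  ≥
p = 2, q = 1 ↦ 1  <
p = 2, q = 2 ↦ 0  <
So 2 of the 9 assignments meet the threshold.

2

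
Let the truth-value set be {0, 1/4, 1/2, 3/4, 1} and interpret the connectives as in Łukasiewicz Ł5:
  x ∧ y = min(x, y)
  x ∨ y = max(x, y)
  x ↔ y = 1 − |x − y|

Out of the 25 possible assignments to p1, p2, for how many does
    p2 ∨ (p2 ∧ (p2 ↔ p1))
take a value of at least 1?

5

value 1: 5 assignments (counts)
value 3/4: 5 assignments
value 1/2: 5 assignments
value 1/4: 5 assignments
value 0: 5 assignments
So 5 of the 25 assignments meet the threshold.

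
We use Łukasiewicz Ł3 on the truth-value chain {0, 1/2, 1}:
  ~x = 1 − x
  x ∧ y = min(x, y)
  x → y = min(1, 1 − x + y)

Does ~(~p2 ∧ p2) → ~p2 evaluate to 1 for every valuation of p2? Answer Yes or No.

Counterexample: take p2 = 1.
~p2 = ~1 = 0
~p2 ∧ p2 = 0 ∧ 1 = 0
~(~p2 ∧ p2) = ~0 = 1
~(~p2 ∧ p2) → ~p2 = 1 → 0 = 0
This gives 0 ≠ 1.

No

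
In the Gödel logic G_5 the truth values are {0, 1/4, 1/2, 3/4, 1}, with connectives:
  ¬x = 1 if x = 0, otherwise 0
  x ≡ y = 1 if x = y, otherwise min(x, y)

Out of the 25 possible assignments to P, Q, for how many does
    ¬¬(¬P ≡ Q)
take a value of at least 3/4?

value 1: 8 assignments (counts)
value 0: 17 assignments
So 8 of the 25 assignments meet the threshold.

8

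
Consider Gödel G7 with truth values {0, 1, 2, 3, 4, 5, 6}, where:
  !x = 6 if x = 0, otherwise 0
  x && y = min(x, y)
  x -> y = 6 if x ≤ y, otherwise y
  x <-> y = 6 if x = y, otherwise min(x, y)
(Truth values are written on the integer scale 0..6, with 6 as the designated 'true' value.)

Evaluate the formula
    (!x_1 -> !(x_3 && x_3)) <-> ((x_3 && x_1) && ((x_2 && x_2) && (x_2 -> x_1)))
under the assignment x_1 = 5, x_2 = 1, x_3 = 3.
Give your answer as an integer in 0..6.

1

!x_1 = !5 = 0
x_3 && x_3 = 3 && 3 = 3
!(x_3 && x_3) = !3 = 0
!x_1 -> !(x_3 && x_3) = 0 -> 0 = 6
x_3 && x_1 = 3 && 5 = 3
x_2 && x_2 = 1 && 1 = 1
x_2 -> x_1 = 1 -> 5 = 6
(x_2 && x_2) && (x_2 -> x_1) = 1 && 6 = 1
(x_3 && x_1) && ((x_2 && x_2) && (x_2 -> x_1)) = 3 && 1 = 1
(!x_1 -> !(x_3 && x_3)) <-> ((x_3 && x_1) && ((x_2 && x_2) && (x_2 -> x_1))) = 6 <-> 1 = 1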